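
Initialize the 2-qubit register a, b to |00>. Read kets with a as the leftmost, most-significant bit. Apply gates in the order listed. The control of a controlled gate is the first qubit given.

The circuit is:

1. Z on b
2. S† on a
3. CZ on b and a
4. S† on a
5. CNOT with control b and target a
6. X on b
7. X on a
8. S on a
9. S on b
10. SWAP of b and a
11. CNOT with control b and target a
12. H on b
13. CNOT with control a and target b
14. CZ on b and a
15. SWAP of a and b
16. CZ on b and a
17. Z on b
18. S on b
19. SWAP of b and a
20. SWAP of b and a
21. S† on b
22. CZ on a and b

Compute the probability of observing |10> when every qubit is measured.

Outcome |10> occurs with probability 1/2.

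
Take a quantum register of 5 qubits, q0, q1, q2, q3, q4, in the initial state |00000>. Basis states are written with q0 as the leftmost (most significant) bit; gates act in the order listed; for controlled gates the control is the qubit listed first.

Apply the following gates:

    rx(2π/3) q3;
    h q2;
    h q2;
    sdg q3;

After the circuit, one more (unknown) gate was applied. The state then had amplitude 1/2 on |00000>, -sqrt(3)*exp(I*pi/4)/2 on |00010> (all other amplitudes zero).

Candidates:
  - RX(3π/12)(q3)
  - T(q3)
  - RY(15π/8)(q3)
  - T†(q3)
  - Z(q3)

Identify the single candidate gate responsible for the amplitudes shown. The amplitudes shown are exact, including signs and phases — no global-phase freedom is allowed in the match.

The unique candidate consistent with the amplitudes is T(q3). Key observation: gates 2-3 undo each other exactly, leaving only the rest of the circuit to track.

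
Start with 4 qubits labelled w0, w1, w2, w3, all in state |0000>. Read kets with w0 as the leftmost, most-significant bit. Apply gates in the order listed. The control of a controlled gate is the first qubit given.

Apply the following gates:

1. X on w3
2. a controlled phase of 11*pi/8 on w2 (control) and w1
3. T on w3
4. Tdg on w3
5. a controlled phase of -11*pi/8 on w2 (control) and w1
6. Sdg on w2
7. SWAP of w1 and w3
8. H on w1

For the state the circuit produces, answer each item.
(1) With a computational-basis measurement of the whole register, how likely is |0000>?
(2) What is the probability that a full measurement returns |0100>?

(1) A full measurement returns |0000> with probability 1/2.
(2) Outcome |0100> occurs with probability 1/2.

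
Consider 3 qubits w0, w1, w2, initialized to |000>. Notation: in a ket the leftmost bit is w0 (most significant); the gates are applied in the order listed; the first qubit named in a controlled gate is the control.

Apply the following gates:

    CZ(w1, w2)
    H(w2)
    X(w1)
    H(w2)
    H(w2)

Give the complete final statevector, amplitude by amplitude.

The final amplitudes are sqrt(2)/2 on |010>, sqrt(2)/2 on |011>, and 0 on every other basis state. Key observation: steps 4-5 multiply out to the identity, so the circuit reduces to the remaining gates.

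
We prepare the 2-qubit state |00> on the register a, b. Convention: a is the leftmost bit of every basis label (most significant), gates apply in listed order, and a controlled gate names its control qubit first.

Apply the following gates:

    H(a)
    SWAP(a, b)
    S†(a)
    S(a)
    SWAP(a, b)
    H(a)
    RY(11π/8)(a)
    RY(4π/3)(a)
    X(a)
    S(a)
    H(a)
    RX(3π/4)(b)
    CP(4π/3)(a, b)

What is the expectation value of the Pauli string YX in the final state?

The observable YX averages to -sqrt(1/2 - sqrt(2)/4)*sqrt(sqrt(2)/4 + 1/2)*sin(5*pi/16)**2/2 + sqrt(1/2 - sqrt(2)/4)*sqrt(sqrt(2)/4 + 1/2)*cos(5*pi/16)**2/2 + sqrt(3)*sqrt(1/2 - sqrt(2)/4)*sqrt(sqrt(2)/4 + 1/2)*sin(5*pi/16)*cos(5*pi/16) - sqrt(3)*sqrt(1/2 - sqrt(2)/4)*sqrt(sqrt(2)/4 + 1/2)*exp(2*I*pi/3)*sin(5*pi/16)*cos(5*pi/16)/2 + sqrt(1/2 - sqrt(2)/4)*sqrt(sqrt(2)/4 + 1/2)*exp(-2*I*pi/3)*sin(5*pi/16)**2/4 + sqrt(3)*I*sqrt(1/2 - sqrt(2)/4)*sqrt(sqrt(2)/4 + 1/2)*exp(-2*I*pi/3)*sin(5*pi/16)**2/4 + I*sqrt(1/2 - sqrt(2)/4)*sqrt(sqrt(2)/4 + 1/2)*exp(-2*I*pi/3)*sin(5*pi/16)*cos(5*pi/16)/2 + sqrt(3)*I*sqrt(1/2 - sqrt(2)/4)*sqrt(sqrt(2)/4 + 1/2)*exp(2*I*pi/3)*cos(5*pi/16)**2/4 - sqrt(1/2 - sqrt(2)/4)*sqrt(sqrt(2)/4 + 1/2)*exp(2*I*pi/3)*cos(5*pi/16)**2/4 - sqrt(1/2 - sqrt(2)/4)*sqrt(sqrt(2)/4 + 1/2)*exp(-2*I*pi/3)*cos(5*pi/16)**2/4 - sqrt(3)*I*sqrt(1/2 - sqrt(2)/4)*sqrt(sqrt(2)/4 + 1/2)*exp(-2*I*pi/3)*cos(5*pi/16)**2/4 - I*sqrt(1/2 - sqrt(2)/4)*sqrt(sqrt(2)/4 + 1/2)*exp(2*I*pi/3)*sin(5*pi/16)*cos(5*pi/16)/2 + sqrt(1/2 - sqrt(2)/4)*sqrt(sqrt(2)/4 + 1/2)*exp(2*I*pi/3)*sin(5*pi/16)**2/4 - sqrt(3)*I*sqrt(1/2 - sqrt(2)/4)*sqrt(sqrt(2)/4 + 1/2)*exp(2*I*pi/3)*sin(5*pi/16)**2/4 - sqrt(3)*sqrt(1/2 - sqrt(2)/4)*sqrt(sqrt(2)/4 + 1/2)*exp(-2*I*pi/3)*sin(5*pi/16)*cos(5*pi/16)/2. Key observation: gates 1-6 undo each other exactly, leaving only the rest of the circuit to track.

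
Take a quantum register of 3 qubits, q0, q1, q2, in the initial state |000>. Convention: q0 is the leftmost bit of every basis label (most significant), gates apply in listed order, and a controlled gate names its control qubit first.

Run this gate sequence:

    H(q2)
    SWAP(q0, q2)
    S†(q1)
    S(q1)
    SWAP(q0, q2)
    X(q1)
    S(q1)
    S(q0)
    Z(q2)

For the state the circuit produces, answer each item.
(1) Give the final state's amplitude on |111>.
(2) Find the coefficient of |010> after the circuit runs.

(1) |111> carries amplitude 0 in the final state.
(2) |010> carries amplitude sqrt(2)*I/2 in the final state.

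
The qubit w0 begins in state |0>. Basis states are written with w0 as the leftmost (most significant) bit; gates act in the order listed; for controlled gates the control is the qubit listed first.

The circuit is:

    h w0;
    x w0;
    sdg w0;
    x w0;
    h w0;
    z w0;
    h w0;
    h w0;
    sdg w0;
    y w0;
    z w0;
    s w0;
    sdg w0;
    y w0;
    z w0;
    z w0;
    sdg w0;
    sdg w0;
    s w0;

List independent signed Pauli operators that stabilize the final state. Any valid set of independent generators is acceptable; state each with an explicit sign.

The final state is stabilized by the group generated by +Y; other independent generating sets are equally valid.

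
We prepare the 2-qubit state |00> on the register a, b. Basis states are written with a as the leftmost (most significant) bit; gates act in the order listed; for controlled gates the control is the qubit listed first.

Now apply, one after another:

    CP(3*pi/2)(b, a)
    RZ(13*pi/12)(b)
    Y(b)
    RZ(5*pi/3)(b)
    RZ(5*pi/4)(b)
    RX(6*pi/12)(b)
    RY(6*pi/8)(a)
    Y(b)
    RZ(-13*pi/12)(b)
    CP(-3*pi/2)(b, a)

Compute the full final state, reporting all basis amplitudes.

After the circuit, the state carries amplitude -sqrt(4 - 2*sqrt(2))*exp(11*I*pi/24)/4 on |00>, sqrt(4 - 2*sqrt(2))*exp(7*I*pi/8)/4 on |01>, -sqrt(2*sqrt(2) + 4)*exp(11*I*pi/24)/4 on |10>, -sqrt(2*sqrt(2) + 4)*exp(3*I*pi/8)/4 on |11>.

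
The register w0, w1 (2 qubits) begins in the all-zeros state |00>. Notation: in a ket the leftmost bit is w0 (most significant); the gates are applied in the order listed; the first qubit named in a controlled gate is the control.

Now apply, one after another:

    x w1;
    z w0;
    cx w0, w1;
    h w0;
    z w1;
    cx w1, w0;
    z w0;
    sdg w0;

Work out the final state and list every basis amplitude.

The resulting statevector has amplitude 0 on |00>, -sqrt(2)/2 on |01>, 0 on |10>, -sqrt(2)*I/2 on |11>.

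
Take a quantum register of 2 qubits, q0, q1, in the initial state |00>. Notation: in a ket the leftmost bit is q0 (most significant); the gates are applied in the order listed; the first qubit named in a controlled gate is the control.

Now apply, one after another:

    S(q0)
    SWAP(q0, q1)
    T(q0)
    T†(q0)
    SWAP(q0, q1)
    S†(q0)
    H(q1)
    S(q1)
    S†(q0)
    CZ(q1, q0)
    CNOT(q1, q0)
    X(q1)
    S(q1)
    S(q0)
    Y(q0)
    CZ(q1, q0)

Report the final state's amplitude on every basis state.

After the circuit, the state carries amplitude sqrt(2)*I/2 on |00>, 0 on |01>, 0 on |10>, sqrt(2)/2 on |11>. Key observation: steps 1-6 multiply out to the identity, so the circuit reduces to the remaining gates.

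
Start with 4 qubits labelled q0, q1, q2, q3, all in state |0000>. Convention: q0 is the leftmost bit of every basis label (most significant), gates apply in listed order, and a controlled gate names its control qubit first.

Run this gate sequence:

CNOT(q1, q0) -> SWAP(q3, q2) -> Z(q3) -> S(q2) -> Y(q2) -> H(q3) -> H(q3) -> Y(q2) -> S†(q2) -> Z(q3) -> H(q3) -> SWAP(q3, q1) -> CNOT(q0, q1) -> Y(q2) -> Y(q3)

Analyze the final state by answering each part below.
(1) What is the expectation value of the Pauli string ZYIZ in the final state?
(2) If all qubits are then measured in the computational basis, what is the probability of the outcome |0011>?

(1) In the final state, ZYIZ has expectation 0. Key observation: gates 3-10 undo each other exactly, leaving only the rest of the circuit to track.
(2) A full measurement returns |0011> with probability 1/2.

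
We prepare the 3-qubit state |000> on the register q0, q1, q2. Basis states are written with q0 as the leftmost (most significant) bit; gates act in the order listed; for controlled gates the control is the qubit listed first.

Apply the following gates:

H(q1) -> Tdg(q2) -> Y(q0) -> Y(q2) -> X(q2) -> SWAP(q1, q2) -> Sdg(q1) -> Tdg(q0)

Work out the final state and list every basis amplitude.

After the circuit, the state carries amplitude sqrt(2)*exp(3*I*pi/4)/2 on |100>, sqrt(2)*exp(3*I*pi/4)/2 on |101>, and 0 on every other basis state.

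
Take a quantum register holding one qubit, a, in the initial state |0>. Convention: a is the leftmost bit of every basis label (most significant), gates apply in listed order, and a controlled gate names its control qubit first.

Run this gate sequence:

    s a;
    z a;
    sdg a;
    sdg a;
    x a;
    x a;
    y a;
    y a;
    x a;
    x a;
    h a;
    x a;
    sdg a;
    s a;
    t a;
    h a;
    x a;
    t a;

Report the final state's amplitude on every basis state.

The resulting statevector has amplitude 1/2 - exp(I*pi/4)/2 on |0>, exp(I*pi/4)/2 + I/2 on |1>. Key observation: the block from step 5 through step 10 cancels to the identity and can be dropped.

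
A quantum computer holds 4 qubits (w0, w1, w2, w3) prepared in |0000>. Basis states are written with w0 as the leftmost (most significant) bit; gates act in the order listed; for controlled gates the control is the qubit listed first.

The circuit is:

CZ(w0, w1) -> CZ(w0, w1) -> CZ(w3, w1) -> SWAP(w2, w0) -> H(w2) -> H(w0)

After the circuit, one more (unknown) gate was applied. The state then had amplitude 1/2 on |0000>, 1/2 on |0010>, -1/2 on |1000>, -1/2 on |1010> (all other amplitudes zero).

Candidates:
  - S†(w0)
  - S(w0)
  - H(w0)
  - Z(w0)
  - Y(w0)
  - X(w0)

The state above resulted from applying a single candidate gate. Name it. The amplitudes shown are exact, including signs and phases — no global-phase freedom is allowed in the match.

The unique candidate consistent with the amplitudes is Z(w0).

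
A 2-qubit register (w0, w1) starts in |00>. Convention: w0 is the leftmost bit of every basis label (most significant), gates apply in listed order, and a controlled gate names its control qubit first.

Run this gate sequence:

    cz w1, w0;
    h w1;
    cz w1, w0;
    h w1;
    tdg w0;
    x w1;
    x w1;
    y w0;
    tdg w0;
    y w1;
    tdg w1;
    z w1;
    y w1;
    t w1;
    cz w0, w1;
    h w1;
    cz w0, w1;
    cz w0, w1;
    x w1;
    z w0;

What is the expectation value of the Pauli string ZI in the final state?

The observable ZI averages to -1.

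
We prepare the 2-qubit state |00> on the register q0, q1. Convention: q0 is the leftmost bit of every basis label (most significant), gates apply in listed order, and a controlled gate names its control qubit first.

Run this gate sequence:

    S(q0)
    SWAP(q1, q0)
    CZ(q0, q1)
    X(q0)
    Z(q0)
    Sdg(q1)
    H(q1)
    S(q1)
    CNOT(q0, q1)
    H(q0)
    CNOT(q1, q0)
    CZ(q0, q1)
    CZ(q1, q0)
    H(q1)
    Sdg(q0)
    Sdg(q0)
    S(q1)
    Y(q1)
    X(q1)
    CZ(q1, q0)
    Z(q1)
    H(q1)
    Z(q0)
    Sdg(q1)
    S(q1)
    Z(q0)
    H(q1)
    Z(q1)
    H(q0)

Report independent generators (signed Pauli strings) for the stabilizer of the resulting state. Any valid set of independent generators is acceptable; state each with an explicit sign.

The final state is stabilized by the group generated by -XX, +ZZ; other independent generating sets are equally valid. Key observation: gates 21-28 undo each other exactly, leaving only the rest of the circuit to track.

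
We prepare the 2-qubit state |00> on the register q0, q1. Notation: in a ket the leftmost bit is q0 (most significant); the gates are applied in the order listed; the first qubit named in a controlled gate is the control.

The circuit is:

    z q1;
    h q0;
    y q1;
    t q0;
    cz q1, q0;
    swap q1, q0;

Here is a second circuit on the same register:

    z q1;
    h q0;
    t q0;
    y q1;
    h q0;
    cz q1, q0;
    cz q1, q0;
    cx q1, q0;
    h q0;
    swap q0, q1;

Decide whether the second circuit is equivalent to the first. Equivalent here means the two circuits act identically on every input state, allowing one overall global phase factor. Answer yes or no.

Yes: on every input state the two circuits agree up to one overall phase factor.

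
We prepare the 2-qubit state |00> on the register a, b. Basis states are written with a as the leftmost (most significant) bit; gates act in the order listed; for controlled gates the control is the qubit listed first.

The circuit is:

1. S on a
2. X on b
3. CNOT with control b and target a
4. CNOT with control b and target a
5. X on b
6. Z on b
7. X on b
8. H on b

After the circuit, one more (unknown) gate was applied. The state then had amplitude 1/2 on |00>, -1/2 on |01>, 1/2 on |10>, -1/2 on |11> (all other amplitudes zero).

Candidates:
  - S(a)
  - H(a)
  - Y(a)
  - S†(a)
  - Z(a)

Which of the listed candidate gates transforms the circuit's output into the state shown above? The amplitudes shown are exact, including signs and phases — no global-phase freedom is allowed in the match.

The applied gate was H(a). Key observation: the block from step 2 through step 5 cancels to the identity and can be dropped.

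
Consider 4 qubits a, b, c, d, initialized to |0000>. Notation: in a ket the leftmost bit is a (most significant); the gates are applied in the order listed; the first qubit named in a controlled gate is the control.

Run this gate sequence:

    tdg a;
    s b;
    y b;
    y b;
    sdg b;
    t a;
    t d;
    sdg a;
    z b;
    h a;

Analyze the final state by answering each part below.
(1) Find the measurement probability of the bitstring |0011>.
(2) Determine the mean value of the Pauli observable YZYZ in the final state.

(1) The probability of measuring |0011> is 0.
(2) The expectation value of YZYZ is 0.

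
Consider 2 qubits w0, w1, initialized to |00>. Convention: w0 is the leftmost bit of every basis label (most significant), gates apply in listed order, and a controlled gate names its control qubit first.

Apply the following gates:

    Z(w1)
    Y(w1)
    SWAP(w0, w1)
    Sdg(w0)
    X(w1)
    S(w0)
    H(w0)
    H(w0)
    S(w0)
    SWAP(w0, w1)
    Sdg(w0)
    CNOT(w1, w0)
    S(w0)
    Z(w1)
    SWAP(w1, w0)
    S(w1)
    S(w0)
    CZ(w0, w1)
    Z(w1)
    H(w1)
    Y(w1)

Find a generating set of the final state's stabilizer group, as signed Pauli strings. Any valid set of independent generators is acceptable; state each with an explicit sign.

The stabilizer group can be generated by -IX, -ZI, among other valid generating sets.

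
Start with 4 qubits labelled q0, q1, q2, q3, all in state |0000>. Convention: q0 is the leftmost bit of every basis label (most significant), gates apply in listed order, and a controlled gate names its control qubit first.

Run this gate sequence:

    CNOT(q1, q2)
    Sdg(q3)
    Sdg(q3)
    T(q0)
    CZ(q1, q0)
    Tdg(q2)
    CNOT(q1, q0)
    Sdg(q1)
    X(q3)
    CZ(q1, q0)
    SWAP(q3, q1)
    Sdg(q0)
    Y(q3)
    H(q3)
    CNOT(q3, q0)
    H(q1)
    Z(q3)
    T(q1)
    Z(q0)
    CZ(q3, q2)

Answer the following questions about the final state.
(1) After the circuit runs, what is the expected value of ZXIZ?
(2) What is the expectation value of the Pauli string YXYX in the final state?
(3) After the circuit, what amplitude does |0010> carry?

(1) The expectation value of ZXIZ is -sqrt(2)/2.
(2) The expectation value of YXYX is 0.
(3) The final state's coefficient on |0010> equals 0.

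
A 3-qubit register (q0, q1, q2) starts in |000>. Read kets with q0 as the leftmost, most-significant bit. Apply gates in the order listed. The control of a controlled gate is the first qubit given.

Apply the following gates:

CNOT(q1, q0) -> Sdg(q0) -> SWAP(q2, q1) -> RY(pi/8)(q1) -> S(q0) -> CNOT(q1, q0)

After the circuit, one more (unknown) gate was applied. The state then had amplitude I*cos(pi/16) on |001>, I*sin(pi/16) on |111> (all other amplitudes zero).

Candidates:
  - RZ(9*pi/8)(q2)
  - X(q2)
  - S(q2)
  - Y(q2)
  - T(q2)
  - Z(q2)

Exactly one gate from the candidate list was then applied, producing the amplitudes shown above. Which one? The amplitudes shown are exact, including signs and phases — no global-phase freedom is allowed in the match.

It was Y(q2) that produced the state shown.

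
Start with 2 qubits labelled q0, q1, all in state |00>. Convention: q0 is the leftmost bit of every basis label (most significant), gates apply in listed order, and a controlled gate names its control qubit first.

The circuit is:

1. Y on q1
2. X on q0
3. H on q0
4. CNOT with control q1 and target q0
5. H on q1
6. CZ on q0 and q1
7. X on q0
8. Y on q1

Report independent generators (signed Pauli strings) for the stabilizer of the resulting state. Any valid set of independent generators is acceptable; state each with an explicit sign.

The stabilizer group can be generated by +XZ, -ZX, among other valid generating sets.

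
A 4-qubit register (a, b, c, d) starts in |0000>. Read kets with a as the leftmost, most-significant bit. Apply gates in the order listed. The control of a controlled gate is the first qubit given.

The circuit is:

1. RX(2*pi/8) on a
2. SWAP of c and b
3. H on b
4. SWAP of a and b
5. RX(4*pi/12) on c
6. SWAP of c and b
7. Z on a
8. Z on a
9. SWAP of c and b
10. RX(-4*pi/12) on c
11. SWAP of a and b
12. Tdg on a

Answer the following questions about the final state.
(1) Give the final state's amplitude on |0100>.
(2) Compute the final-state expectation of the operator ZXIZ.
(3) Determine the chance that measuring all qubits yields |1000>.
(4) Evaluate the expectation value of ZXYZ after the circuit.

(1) The final state's coefficient on |0100> equals sqrt(2*sqrt(2) + 4)/4. Key observation: the block from step 4 through step 11 cancels to the identity and can be dropped.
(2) The observable ZXIZ averages to sqrt(2)/2.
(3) The probability of measuring |1000> is 1/4 - sqrt(2)/8.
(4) The observable ZXYZ averages to 0.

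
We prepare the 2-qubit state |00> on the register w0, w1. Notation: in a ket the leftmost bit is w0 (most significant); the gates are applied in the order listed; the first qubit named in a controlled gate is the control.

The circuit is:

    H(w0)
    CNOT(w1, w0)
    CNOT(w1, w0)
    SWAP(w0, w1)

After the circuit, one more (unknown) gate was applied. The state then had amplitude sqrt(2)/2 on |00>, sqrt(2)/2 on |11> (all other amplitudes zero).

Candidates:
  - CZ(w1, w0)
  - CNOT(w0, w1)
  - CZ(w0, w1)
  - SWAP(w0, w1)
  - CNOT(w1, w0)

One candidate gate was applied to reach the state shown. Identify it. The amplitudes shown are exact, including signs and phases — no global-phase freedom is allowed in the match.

The unique candidate consistent with the amplitudes is CNOT(w1, w0). Key observation: the block from step 2 through step 3 cancels to the identity and can be dropped.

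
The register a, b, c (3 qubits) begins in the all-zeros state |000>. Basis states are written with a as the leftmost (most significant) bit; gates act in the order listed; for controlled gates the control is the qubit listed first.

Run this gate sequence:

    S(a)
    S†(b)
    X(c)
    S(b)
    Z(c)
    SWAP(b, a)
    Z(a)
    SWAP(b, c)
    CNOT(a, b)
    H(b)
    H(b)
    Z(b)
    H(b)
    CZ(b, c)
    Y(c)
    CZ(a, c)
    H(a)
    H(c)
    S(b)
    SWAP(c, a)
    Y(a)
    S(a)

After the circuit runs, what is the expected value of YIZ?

The observable YIZ averages to 0.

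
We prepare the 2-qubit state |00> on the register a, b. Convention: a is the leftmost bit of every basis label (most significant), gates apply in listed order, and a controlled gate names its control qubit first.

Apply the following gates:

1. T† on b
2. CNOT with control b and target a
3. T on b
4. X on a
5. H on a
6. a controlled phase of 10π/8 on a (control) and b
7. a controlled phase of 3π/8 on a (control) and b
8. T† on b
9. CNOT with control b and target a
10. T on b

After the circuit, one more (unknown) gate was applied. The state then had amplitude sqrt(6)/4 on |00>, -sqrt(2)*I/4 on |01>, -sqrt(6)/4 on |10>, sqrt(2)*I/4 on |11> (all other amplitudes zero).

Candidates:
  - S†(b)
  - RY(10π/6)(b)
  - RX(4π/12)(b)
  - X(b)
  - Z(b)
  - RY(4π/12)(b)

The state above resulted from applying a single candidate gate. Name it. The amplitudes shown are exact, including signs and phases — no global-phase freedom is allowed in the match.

It was RX(4π/12)(b) that produced the state shown.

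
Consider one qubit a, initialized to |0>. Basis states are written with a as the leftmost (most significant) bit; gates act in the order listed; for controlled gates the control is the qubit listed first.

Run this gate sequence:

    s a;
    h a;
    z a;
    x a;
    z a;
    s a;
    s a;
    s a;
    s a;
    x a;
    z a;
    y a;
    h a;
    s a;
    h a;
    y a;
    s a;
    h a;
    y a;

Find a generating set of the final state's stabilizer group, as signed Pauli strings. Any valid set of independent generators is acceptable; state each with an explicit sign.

The stabilizer group can be generated by +Y, among other valid generating sets.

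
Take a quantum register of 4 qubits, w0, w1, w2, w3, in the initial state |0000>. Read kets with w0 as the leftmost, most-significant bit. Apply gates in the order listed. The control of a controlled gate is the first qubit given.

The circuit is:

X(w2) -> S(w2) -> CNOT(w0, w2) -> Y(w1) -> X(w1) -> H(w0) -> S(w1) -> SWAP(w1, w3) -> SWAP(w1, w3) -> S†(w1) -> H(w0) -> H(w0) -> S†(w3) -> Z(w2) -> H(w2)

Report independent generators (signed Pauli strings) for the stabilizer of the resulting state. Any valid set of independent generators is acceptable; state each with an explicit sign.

One valid set of independent stabilizer generators is +XIII, -IIXI, +IZII, +IIIZ (any independent generating set of the same group is equally correct). Key observation: steps 6-11 multiply out to the identity, so the circuit reduces to the remaining gates.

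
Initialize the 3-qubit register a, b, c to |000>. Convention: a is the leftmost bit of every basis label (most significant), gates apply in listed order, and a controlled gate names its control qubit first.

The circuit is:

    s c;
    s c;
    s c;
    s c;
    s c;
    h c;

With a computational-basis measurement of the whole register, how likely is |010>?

The probability of measuring |010> is 0. Key observation: gates 2-5 undo each other exactly, leaving only the rest of the circuit to track.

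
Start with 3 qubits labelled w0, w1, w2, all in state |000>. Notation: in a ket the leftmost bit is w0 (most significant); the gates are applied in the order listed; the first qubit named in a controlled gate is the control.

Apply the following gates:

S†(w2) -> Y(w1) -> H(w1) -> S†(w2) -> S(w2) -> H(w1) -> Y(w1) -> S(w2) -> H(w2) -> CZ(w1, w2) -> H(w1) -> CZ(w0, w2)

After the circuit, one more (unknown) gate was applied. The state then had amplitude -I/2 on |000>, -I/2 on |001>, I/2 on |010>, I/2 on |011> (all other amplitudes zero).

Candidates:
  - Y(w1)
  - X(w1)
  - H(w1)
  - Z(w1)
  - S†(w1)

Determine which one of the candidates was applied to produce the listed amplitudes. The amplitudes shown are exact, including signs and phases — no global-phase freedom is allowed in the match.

It was Y(w1) that produced the state shown. Key observation: gates 1-8 undo each other exactly, leaving only the rest of the circuit to track.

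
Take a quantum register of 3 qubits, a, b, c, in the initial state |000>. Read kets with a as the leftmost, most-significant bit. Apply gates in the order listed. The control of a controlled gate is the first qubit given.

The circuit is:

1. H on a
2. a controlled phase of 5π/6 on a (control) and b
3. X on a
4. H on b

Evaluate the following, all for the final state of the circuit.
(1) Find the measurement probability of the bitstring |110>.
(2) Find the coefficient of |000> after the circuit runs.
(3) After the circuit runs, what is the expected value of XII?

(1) A full measurement returns |110> with probability 1/4.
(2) The amplitude on |000> is 1/2.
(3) The expectation value of XII is 1.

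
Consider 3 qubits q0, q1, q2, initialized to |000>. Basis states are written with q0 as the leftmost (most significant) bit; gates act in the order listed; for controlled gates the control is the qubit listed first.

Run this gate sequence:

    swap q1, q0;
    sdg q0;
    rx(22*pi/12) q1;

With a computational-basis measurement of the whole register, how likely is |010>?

Outcome |010> occurs with probability 1/2 - sqrt(3)/4.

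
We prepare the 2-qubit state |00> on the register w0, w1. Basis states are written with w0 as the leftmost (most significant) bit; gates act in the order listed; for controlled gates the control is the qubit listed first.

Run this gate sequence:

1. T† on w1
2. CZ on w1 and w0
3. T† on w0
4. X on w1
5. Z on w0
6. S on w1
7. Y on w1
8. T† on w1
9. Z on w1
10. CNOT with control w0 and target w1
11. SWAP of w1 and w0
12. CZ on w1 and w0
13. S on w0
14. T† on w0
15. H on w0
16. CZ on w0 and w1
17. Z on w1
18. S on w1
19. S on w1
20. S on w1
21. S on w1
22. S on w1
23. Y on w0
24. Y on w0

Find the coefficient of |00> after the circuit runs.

The amplitude on |00> is sqrt(2)/2. Key observation: gates 19-22 undo each other exactly, leaving only the rest of the circuit to track.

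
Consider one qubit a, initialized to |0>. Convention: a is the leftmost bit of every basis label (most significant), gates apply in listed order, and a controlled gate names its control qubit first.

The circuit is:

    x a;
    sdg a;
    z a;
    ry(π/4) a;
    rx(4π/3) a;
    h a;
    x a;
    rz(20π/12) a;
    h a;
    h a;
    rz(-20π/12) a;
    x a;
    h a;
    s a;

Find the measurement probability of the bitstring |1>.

Outcome |1> occurs with probability 1/2 - sqrt(2)/8. Key observation: the block from step 6 through step 13 cancels to the identity and can be dropped.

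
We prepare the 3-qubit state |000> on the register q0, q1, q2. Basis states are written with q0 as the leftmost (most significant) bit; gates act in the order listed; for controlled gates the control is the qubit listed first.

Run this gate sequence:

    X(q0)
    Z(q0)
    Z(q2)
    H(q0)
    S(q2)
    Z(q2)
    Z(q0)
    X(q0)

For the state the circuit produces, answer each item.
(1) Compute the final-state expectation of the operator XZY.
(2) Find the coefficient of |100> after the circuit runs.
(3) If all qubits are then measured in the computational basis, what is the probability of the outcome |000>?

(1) The expectation value of XZY is 0.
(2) The final state's coefficient on |100> equals -sqrt(2)/2.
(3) Outcome |000> occurs with probability 1/2.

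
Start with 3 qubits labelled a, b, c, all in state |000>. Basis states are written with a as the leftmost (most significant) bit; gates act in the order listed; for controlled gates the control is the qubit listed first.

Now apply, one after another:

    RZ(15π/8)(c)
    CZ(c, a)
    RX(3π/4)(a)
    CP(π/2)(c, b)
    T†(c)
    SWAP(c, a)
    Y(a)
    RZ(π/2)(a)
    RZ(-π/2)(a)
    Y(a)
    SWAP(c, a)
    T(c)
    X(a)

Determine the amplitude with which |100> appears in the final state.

The amplitude on |100> is -sqrt(2 - sqrt(2))*exp(I*pi/16)/2. Key observation: the block from step 5 through step 12 cancels to the identity and can be dropped.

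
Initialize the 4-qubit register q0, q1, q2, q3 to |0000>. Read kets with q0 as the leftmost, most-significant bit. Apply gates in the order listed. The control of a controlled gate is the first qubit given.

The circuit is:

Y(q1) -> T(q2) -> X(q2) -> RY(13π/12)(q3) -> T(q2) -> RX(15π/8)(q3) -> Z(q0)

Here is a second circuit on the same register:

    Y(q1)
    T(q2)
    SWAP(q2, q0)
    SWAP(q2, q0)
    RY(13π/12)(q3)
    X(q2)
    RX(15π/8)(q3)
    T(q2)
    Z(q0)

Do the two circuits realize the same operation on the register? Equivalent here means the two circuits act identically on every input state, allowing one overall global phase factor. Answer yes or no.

Yes, they are equivalent — the unitaries differ by at most a global phase.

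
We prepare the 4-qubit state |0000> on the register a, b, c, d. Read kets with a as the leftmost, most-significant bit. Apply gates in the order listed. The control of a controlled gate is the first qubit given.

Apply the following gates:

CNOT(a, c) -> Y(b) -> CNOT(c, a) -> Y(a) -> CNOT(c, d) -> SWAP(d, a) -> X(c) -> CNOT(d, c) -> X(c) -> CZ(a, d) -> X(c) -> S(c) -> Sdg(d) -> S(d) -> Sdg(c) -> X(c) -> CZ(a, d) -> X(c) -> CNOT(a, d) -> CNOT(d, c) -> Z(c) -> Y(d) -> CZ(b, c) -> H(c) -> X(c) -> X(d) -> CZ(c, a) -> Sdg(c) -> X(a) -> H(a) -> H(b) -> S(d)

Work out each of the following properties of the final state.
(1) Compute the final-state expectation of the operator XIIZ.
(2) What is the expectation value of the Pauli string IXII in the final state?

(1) The observable XIIZ averages to 1. Key observation: the block from step 10 through step 17 cancels to the identity and can be dropped.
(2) The observable IXII averages to -1.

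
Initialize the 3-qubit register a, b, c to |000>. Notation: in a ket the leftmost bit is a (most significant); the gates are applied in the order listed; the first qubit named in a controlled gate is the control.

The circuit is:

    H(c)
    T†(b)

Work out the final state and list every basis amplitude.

The resulting statevector has amplitude sqrt(2)/2 on |000>, sqrt(2)/2 on |001>, and 0 on every other basis state.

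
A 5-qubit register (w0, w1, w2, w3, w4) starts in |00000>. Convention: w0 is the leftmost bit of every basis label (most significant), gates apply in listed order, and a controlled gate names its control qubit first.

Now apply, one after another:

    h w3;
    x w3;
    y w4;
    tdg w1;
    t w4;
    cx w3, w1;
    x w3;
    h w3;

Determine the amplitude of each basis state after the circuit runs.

The final amplitudes are exp(3*I*pi/4)/2 on |00001>, -exp(3*I*pi/4)/2 on |00011>, exp(3*I*pi/4)/2 on |01001>, exp(3*I*pi/4)/2 on |01011>, and 0 on every other basis state.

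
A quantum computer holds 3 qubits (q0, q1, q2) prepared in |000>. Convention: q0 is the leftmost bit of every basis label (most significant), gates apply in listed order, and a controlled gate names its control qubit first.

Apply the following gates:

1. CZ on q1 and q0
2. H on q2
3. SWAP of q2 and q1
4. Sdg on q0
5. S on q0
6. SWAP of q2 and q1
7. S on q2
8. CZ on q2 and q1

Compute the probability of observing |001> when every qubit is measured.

A full measurement returns |001> with probability 1/2. Key observation: the block from step 3 through step 6 cancels to the identity and can be dropped.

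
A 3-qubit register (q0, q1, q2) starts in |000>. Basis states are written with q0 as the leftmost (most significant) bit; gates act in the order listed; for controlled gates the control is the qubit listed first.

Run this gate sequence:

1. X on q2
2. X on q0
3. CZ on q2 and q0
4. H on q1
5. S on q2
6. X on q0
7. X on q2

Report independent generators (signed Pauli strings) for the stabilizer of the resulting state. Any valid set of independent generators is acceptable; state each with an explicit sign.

The stabilizer group can be generated by +IXI, +ZII, +IIZ, among other valid generating sets.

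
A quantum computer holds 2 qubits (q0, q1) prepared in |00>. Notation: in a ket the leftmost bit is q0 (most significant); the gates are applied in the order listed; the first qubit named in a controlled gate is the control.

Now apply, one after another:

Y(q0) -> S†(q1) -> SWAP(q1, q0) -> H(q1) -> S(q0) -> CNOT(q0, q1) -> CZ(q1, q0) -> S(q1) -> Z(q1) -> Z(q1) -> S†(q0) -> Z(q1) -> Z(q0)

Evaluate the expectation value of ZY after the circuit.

The expectation value of ZY is 1.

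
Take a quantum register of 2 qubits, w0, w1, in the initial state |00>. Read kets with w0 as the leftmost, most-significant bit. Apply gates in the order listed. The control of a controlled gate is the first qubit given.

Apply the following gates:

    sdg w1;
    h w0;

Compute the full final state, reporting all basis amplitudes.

After the circuit, the state carries amplitude sqrt(2)/2 on |00>, 0 on |01>, sqrt(2)/2 on |10>, 0 on |11>.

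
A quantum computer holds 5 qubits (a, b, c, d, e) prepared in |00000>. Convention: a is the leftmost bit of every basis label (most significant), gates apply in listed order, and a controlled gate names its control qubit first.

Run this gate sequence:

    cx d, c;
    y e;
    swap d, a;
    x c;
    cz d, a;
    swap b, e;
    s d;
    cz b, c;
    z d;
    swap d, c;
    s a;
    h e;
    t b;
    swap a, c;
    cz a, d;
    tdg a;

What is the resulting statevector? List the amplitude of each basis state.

The resulting statevector has amplitude -sqrt(2)*exp(3*I*pi/4)/2 on |01010>, -sqrt(2)*exp(3*I*pi/4)/2 on |01011>, and 0 on every other basis state.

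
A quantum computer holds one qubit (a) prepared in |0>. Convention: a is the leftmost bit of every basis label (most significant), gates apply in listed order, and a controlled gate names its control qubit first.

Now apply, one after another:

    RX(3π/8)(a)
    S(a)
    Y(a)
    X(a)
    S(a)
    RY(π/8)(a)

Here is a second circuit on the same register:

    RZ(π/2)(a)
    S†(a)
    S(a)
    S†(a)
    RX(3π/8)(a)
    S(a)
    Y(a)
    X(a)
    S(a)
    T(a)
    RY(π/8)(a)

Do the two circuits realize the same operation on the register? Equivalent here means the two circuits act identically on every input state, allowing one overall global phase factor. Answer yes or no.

No, they are not equivalent — no single phase factor reconciles the two unitaries.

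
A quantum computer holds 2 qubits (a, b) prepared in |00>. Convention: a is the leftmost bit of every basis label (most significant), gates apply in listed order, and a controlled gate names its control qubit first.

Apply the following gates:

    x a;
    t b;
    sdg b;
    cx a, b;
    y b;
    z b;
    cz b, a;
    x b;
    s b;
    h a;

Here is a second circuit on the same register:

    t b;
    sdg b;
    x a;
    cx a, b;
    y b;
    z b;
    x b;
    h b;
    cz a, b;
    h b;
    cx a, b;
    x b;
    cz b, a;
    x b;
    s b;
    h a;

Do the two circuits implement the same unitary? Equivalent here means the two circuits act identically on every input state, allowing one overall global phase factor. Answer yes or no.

Yes: on every input state the two circuits agree up to one overall phase factor.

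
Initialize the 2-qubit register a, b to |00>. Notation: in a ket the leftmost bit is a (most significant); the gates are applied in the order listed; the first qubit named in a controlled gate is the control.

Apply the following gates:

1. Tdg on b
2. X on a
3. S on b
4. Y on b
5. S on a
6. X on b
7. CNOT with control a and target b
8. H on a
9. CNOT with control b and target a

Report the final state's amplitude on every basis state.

The final amplitudes are 0 on |00>, sqrt(2)/2 on |01>, 0 on |10>, -sqrt(2)/2 on |11>.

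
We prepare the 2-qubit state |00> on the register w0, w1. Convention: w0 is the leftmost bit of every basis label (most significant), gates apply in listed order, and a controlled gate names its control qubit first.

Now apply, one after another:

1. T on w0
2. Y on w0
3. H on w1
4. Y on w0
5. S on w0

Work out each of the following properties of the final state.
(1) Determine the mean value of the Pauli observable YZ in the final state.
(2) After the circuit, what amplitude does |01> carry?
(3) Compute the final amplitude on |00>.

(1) The observable YZ averages to 0.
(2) The final state's coefficient on |01> equals sqrt(2)/2.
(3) The final state's coefficient on |00> equals sqrt(2)/2.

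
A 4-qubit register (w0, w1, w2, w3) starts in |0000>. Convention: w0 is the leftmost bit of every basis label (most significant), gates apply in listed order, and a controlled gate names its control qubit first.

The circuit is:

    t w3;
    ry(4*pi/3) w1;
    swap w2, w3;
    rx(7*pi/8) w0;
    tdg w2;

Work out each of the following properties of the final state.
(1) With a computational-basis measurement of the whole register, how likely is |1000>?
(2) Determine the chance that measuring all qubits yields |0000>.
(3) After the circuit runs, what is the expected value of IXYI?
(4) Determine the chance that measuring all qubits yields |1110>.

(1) Outcome |1000> occurs with probability sqrt(sqrt(2) + 2)/16 + 1/8.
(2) Outcome |0000> occurs with probability 1/8 - sqrt(sqrt(2) + 2)/16.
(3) In the final state, IXYI has expectation 0.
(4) Outcome |1110> occurs with probability 0.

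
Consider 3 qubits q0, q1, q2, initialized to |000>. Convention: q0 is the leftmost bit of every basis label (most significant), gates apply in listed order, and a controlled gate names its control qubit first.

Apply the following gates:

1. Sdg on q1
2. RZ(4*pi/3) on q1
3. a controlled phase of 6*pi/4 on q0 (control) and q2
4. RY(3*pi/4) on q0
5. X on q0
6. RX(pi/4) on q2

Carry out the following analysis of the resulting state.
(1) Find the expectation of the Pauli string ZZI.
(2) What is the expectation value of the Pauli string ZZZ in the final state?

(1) The expectation value of ZZI is sqrt(2)/2.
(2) The observable ZZZ averages to 1/2.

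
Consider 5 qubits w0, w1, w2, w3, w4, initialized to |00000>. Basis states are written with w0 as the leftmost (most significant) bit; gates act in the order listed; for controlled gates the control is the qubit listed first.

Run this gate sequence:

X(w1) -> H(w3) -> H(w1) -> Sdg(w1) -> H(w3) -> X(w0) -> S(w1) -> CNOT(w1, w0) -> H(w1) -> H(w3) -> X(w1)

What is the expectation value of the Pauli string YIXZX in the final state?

The expectation value of YIXZX is 0.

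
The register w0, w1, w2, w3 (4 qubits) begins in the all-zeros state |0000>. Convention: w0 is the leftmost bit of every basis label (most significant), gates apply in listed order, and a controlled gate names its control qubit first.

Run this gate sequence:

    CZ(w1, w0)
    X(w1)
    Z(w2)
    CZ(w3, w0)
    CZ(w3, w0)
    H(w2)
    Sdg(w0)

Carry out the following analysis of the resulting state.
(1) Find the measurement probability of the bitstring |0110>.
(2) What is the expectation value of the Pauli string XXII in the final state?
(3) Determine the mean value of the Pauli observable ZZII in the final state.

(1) Outcome |0110> occurs with probability 1/2. Key observation: gates 4-5 undo each other exactly, leaving only the rest of the circuit to track.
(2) In the final state, XXII has expectation 0.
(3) The observable ZZII averages to -1.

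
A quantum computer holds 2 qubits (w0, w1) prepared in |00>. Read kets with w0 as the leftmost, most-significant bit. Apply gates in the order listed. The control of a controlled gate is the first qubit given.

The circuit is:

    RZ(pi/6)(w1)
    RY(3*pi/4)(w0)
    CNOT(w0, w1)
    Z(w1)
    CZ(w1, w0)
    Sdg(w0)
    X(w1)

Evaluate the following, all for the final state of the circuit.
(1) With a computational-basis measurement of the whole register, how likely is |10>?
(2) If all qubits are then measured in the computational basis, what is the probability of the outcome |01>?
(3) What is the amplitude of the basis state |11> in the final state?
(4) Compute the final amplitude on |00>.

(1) The probability of measuring |10> is sqrt(2)/4 + 1/2.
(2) A full measurement returns |01> with probability 1/2 - sqrt(2)/4.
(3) The amplitude on |11> is 0.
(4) The amplitude on |00> is 0.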